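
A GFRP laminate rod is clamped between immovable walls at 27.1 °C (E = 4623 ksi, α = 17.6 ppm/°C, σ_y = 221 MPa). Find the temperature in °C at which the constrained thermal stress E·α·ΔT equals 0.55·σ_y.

E = 4623 ksi = 31.87 GPa.
E·α·ΔT = 121.6 MPa ⇒ ΔT = 121.6 / (31.87×10³ × 17.6×10⁻⁶) = 216.7 K.
T = 27.1 + 216.7 = 243.8 °C.

244 °C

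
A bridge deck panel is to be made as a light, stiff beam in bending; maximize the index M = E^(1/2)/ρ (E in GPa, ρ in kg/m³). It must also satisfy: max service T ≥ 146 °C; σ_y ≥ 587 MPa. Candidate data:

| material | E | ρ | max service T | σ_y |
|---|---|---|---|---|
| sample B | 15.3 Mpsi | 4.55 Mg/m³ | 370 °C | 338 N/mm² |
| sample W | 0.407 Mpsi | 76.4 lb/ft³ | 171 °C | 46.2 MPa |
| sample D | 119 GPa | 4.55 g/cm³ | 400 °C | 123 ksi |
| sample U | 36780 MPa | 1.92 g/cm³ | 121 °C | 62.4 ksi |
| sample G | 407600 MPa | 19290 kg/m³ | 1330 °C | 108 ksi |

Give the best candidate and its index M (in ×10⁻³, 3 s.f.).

Screen on constraints: max service T ≥ 146 °C; σ_y ≥ 587 MPa. Survivors: sample D, sample G.
After converting to SI:
  sample D: E = 119.0 GPa, ρ = 4550 kg/m³
  sample G: E = 407.6 GPa, ρ = 19290 kg/m³
  sample D: M = 2.40×10⁻³
  sample G: M = 1.05×10⁻³
Sample D has the largest M.

sample D, M = 2.40×10⁻³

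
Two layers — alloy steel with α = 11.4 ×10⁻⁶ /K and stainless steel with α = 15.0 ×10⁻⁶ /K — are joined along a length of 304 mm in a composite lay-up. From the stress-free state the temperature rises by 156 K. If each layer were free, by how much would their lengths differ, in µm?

171 µm

Δα = |11.4 − 15.0|×10⁻⁶/K = 3.60×10⁻⁶/K.
ΔL_mismatch = Δα·L·ΔT = 3.60×10⁻⁶ × 304.0 mm × 156.0 K = 171 µm.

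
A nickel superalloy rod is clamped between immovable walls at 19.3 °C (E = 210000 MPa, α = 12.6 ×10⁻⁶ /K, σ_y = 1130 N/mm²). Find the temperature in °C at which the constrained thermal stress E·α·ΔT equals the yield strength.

446 °C

E = 210000 MPa = 210.0 GPa.
σ_y = 1130 N/mm² = 1130 MPa.
E·α·ΔT = 1130 MPa ⇒ ΔT = 1130 / (210.0×10³ × 12.6×10⁻⁶) = 427.1 K.
T = 19.3 + 427.1 = 446.4 °C.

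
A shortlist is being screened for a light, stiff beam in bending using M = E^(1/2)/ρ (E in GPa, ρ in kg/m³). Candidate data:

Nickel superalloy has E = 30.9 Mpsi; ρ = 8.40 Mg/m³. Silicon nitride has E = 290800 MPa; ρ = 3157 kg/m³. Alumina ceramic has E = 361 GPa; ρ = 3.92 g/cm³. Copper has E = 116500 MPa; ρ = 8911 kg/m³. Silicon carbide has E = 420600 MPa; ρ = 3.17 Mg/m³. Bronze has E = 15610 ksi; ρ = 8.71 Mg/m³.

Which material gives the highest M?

silicon carbide

After converting to SI:
  nickel superalloy: E = 213.0 GPa, ρ = 8400 kg/m³
  silicon nitride: E = 290.8 GPa, ρ = 3157 kg/m³
  alumina ceramic: E = 361.0 GPa, ρ = 3920 kg/m³
  copper: E = 116.5 GPa, ρ = 8911 kg/m³
  silicon carbide: E = 420.6 GPa, ρ = 3170 kg/m³
  bronze: E = 107.6 GPa, ρ = 8710 kg/m³
  silicon carbide: M = 6.47×10⁻³
  silicon nitride: M = 5.40×10⁻³
  alumina ceramic: M = 4.85×10⁻³
  nickel superalloy: M = 1.74×10⁻³
  copper: M = 1.21×10⁻³
  bronze: M = 1.19×10⁻³
Highest index: silicon carbide.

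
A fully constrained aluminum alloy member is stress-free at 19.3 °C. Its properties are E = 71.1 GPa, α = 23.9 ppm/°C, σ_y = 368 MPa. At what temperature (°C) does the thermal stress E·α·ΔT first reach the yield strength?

236 °C

E·α·ΔT = 368.0 MPa ⇒ ΔT = 368.0 / (71.10×10³ × 23.9×10⁻⁶) = 216.6 K.
T = 19.3 + 216.6 = 235.9 °C.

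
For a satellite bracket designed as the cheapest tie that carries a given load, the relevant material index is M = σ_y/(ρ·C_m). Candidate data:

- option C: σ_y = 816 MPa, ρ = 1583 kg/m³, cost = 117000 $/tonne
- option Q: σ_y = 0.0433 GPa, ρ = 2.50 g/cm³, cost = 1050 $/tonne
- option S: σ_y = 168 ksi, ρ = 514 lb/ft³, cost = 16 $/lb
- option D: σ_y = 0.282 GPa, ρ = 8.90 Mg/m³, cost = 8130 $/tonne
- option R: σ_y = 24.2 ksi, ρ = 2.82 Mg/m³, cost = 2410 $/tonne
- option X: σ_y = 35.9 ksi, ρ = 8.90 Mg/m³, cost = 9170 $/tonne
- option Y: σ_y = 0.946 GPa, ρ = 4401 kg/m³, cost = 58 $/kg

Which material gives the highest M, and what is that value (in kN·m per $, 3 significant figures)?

In SI units:
  option C: σ_y = 816.0 MPa, ρ = 1583 kg/m³, cost = 117.0 $/kg
  option Q: σ_y = 43.30 MPa, ρ = 2500 kg/m³, cost = 1.050 $/kg
  option S: σ_y = 1158 MPa, ρ = 8233 kg/m³, cost = 35.27 $/kg
  option D: σ_y = 282.0 MPa, ρ = 8900 kg/m³, cost = 8.130 $/kg
  option R: σ_y = 166.9 MPa, ρ = 2820 kg/m³, cost = 2.410 $/kg
  option X: σ_y = 247.5 MPa, ρ = 8900 kg/m³, cost = 9.170 $/kg
  option Y: σ_y = 946.0 MPa, ρ = 4401 kg/m³, cost = 58.00 $/kg
  option R: M = 24.6 kN·m per $
  option Q: M = 16.5 kN·m per $
  option C: M = 4.41 kN·m per $
  option S: M = 3.99 kN·m per $
  option D: M = 3.90 kN·m per $
  option Y: M = 3.71 kN·m per $
  option X: M = 3.03 kN·m per $
Highest index: option R.

option R, M = 24.6 kN·m per $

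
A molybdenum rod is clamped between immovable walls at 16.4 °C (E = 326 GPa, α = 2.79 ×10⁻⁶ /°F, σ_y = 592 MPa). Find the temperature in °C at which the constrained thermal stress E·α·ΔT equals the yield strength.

378 °C

α = 2.79×10⁻⁶/°F × 9/5 = 5.02×10⁻⁶/K.
E·α·ΔT = 592.0 MPa ⇒ ΔT = 592.0 / (326.0×10³ × 5.02×10⁻⁶) = 361.6 K.
T = 16.4 + 361.6 = 378.0 °C.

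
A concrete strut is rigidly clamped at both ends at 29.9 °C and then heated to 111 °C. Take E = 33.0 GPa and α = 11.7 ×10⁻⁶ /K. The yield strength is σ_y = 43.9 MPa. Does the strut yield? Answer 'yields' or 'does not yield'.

ΔT = 81.10 K. Constrained thermal stress σ = E·α·ΔT = 33.00×10³ MPa × 11.7×10⁻⁶ × 81.10 = 31.3 MPa (compressive).
Compare to σ_y = 43.9 MPa: σ < σ_y, so it does not yield.

does not yield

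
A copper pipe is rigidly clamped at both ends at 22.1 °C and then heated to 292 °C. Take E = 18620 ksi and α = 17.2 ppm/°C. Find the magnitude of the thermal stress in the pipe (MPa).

E = 18620 ksi = 128.4 GPa.
ΔT = 269.9 K. Constrained thermal stress σ = E·α·ΔT = 128.4×10³ MPa × 17.2×10⁻⁶ × 269.9 = 596 MPa (compressive).

596 MPa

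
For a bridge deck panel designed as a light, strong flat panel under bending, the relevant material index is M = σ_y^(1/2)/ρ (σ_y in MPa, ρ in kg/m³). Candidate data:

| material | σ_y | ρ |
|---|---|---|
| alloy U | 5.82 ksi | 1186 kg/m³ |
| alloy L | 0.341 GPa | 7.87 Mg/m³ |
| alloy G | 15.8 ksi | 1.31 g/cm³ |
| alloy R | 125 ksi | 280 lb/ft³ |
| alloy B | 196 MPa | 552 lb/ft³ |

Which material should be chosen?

Convert each candidate to consistent units, then evaluate M:
  alloy U: σ_y = 40.13 MPa, ρ = 1186 kg/m³
  alloy L: σ_y = 341.0 MPa, ρ = 7870 kg/m³
  alloy G: σ_y = 108.9 MPa, ρ = 1310 kg/m³
  alloy R: σ_y = 861.8 MPa, ρ = 4485 kg/m³
  alloy B: σ_y = 196.0 MPa, ρ = 8842 kg/m³
  alloy G: M = 7.97×10⁻³
  alloy R: M = 6.55×10⁻³
  alloy U: M = 5.34×10⁻³
  alloy L: M = 2.35×10⁻³
  alloy B: M = 1.58×10⁻³
Alloy G ranks first.

alloy G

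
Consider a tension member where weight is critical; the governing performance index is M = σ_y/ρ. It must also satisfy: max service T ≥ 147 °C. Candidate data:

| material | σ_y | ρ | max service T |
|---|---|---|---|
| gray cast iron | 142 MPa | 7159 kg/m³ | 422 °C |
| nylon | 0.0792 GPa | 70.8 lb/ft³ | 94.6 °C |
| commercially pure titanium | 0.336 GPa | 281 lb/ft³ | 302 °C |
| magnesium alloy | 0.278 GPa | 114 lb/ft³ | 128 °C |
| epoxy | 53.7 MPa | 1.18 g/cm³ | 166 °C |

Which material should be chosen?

Screen on constraints: max service T ≥ 147 °C. Survivors: gray cast iron, commercially pure titanium, epoxy.
Normalizing units and computing the index:
  gray cast iron: σ_y = 142.0 MPa, ρ = 7159 kg/m³
  commercially pure titanium: σ_y = 336.0 MPa, ρ = 4501 kg/m³
  epoxy: σ_y = 53.70 MPa, ρ = 1180 kg/m³
  commercially pure titanium: M = 74.6 kN·m/kg
  epoxy: M = 45.5 kN·m/kg
  gray cast iron: M = 19.8 kN·m/kg
Commercially pure titanium has the largest M.

commercially pure titanium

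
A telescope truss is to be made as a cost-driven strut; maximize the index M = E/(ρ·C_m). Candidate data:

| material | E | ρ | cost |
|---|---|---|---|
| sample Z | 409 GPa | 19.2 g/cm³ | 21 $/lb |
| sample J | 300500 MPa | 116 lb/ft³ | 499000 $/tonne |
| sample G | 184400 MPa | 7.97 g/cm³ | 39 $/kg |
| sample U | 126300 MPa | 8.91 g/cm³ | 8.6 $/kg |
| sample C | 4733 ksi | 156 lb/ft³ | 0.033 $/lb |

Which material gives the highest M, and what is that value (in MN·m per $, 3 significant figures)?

sample C, M = 180 MN·m per $

In SI units:
  sample Z: E = 409.0 GPa, ρ = 19200 kg/m³, cost = 46.30 $/kg
  sample J: E = 300.5 GPa, ρ = 1858 kg/m³, cost = 499.0 $/kg
  sample G: E = 184.4 GPa, ρ = 7970 kg/m³, cost = 39.00 $/kg
  sample U: E = 126.3 GPa, ρ = 8910 kg/m³, cost = 8.600 $/kg
  sample C: E = 32.63 GPa, ρ = 2499 kg/m³, cost = 0.07275 $/kg
  sample C: M = 180 MN·m per $
  sample U: M = 1.65 MN·m per $
  sample G: M = 0.593 MN·m per $
  sample Z: M = 0.460 MN·m per $
  sample J: M = 0.324 MN·m per $
Sample C has the largest M.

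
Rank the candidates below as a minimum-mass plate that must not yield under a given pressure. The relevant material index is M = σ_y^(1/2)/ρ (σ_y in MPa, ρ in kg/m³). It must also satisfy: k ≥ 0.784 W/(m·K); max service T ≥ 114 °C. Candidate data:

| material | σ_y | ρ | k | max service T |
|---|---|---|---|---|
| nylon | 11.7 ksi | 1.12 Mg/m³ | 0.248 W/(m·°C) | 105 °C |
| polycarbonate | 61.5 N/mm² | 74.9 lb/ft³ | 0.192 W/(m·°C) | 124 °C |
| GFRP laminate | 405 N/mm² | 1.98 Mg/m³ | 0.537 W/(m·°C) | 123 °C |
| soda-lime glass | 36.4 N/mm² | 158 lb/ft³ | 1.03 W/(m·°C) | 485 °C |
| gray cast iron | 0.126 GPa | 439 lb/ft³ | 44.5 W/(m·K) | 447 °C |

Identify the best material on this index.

Screen on constraints: k ≥ 0.784 W/(m·K); max service T ≥ 114 °C. Survivors: soda-lime glass, gray cast iron.
Normalizing units and computing the index:
  soda-lime glass: σ_y = 36.40 MPa, ρ = 2531 kg/m³
  gray cast iron: σ_y = 126.0 MPa, ρ = 7032 kg/m³
  soda-lime glass: M = 2.38×10⁻³
  gray cast iron: M = 1.60×10⁻³
Soda-lime glass has the largest M.

soda-lime glass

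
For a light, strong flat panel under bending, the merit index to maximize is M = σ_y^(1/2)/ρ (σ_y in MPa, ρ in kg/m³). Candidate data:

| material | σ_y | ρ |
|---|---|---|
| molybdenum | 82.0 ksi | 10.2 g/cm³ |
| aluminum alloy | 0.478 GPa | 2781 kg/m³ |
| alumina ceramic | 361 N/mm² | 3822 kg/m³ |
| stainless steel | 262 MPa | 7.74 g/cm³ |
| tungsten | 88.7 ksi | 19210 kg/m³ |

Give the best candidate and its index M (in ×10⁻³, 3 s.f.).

Convert each candidate to consistent units, then evaluate M:
  molybdenum: σ_y = 565.4 MPa, ρ = 10200 kg/m³
  aluminum alloy: σ_y = 478.0 MPa, ρ = 2781 kg/m³
  alumina ceramic: σ_y = 361.0 MPa, ρ = 3822 kg/m³
  stainless steel: σ_y = 262.0 MPa, ρ = 7740 kg/m³
  tungsten: σ_y = 611.6 MPa, ρ = 19210 kg/m³
  aluminum alloy: M = 7.86×10⁻³
  alumina ceramic: M = 4.97×10⁻³
  molybdenum: M = 2.33×10⁻³
  stainless steel: M = 2.09×10⁻³
  tungsten: M = 1.29×10⁻³
Highest index: aluminum alloy.

aluminum alloy, M = 7.86×10⁻³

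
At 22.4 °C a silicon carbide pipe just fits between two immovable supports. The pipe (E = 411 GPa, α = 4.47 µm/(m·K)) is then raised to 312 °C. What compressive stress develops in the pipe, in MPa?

ΔT = 289.6 K. Constrained thermal stress σ = E·α·ΔT = 411.0×10³ MPa × 4.47×10⁻⁶ × 289.6 = 532 MPa (compressive).

532 MPa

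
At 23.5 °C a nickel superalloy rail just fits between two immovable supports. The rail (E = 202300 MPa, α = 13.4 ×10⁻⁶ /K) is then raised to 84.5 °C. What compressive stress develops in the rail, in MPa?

165 MPa

E = 202300 MPa = 202.3 GPa.
ΔT = 61.00 K. Constrained thermal stress σ = E·α·ΔT = 202.3×10³ MPa × 13.4×10⁻⁶ × 61.00 = 165 MPa (compressive).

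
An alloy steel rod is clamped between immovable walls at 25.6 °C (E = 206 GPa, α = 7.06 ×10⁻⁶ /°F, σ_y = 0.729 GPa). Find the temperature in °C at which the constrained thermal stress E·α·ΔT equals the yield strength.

304 °C

α = 7.06×10⁻⁶/°F × 9/5 = 12.7×10⁻⁶/K.
σ_y = 0.729 GPa = 729.0 MPa.
E·α·ΔT = 729.0 MPa ⇒ ΔT = 729.0 / (206.0×10³ × 12.7×10⁻⁶) = 278.5 K.
T = 25.6 + 278.5 = 304.1 °C.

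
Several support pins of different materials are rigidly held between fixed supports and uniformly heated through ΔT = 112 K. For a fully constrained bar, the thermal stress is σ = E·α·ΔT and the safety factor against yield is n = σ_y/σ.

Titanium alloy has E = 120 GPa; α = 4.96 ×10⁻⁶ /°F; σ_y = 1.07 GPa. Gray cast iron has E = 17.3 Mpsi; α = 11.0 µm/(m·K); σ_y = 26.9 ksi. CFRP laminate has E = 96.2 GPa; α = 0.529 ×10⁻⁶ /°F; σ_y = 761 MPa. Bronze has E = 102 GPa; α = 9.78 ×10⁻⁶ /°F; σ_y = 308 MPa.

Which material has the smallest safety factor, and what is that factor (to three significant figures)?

gray cast iron, n = 1.26

Per material, after unit conversion:
  titanium alloy: E = 120.0, α = 8.93, σ_y = 1070 → σ = 120 MPa, n = 8.92
  gray cast iron: E = 119.3, α = 11.0, σ_y = 185.5 → σ = 147 MPa, n = 1.26
  CFRP laminate: E = 96.20, α = 0.952, σ_y = 761.0 → σ = 10.3 MPa, n = 74.2
  bronze: E = 102.0, α = 17.6, σ_y = 308.0 → σ = 201 MPa, n = 1.53
The minimum is gray cast iron at n = 1.26.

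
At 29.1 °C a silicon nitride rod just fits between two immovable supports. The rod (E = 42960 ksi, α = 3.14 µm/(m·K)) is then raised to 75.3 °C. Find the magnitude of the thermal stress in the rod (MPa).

43.0 MPa

E = 42960 ksi = 296.2 GPa.
ΔT = 46.20 K. Constrained thermal stress σ = E·α·ΔT = 296.2×10³ MPa × 3.14×10⁻⁶ × 46.20 = 43.0 MPa (compressive).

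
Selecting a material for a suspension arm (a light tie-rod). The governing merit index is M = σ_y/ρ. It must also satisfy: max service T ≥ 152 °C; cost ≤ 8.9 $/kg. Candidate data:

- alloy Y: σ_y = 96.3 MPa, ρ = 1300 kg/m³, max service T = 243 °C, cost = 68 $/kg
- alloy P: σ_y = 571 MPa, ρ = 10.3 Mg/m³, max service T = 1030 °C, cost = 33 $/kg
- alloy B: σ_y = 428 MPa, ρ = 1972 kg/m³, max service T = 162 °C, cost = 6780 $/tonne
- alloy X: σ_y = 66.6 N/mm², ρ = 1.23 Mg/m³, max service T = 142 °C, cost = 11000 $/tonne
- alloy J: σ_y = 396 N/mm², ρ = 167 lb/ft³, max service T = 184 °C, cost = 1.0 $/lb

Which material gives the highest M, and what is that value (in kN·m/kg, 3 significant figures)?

Screen on constraints: max service T ≥ 152 °C; cost ≤ 8.9 $/kg. Survivors: alloy B, alloy J.
After converting to SI:
  alloy B: σ_y = 428.0 MPa, ρ = 1972 kg/m³
  alloy J: σ_y = 396.0 MPa, ρ = 2675 kg/m³
  alloy B: M = 217 kN·m/kg
  alloy J: M = 148 kN·m/kg
Alloy B has the largest M.

alloy B, M = 217 kN·m/kg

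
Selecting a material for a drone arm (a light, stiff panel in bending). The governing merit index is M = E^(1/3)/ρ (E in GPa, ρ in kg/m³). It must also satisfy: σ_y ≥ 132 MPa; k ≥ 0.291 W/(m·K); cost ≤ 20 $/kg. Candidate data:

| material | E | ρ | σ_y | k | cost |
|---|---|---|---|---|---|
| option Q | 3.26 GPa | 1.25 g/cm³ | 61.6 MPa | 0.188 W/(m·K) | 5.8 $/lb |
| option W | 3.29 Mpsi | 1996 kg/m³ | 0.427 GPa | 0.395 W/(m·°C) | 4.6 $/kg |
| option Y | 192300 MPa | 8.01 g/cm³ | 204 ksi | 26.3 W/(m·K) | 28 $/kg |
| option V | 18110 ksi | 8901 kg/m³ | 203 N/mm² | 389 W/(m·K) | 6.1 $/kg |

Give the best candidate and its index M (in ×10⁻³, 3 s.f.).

Screen on constraints: σ_y ≥ 132 MPa; k ≥ 0.291 W/(m·K); cost ≤ 20 $/kg. Survivors: option W, option V.
Putting every candidate on a common basis:
  option W: E = 22.68 GPa, ρ = 1996 kg/m³
  option V: E = 124.9 GPa, ρ = 8901 kg/m³
  option W: M = 1.42×10⁻³
  option V: M = 0.562×10⁻³
Highest index: option W.

option W, M = 1.42×10⁻³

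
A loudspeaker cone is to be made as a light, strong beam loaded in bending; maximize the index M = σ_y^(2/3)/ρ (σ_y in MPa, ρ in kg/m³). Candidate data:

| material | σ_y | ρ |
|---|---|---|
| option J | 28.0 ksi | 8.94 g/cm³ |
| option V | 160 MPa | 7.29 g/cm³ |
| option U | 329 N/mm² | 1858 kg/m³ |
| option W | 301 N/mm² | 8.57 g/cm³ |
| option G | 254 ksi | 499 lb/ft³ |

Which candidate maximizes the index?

option U

After converting to SI:
  option J: σ_y = 193.1 MPa, ρ = 8940 kg/m³
  option V: σ_y = 160.0 MPa, ρ = 7290 kg/m³
  option U: σ_y = 329.0 MPa, ρ = 1858 kg/m³
  option W: σ_y = 301.0 MPa, ρ = 8570 kg/m³
  option G: σ_y = 1751 MPa, ρ = 7993 kg/m³
  option U: M = 25.6×10⁻³
  option G: M = 18.2×10⁻³
  option W: M = 5.24×10⁻³
  option V: M = 4.04×10⁻³
  option J: M = 3.74×10⁻³
Highest index: option U.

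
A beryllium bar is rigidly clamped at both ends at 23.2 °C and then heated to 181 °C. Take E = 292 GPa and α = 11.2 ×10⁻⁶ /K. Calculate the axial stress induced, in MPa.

516 MPa

ΔT = 157.8 K. Constrained thermal stress σ = E·α·ΔT = 292.0×10³ MPa × 11.2×10⁻⁶ × 157.8 = 516 MPa (compressive).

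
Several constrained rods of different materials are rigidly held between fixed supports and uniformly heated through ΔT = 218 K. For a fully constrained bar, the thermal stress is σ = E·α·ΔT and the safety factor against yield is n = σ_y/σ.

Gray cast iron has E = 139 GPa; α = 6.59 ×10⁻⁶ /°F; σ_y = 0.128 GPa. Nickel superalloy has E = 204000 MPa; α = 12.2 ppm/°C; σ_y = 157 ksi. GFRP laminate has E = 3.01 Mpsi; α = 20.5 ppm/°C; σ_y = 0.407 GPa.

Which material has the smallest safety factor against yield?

gray cast iron

Per material, after unit conversion:
  gray cast iron: E = 139.0, α = 11.9, σ_y = 128.0 → σ = 359 MPa, n = 0.356
  nickel superalloy: E = 204.0, α = 12.2, σ_y = 1082 → σ = 543 MPa, n = 2.00
  GFRP laminate: E = 20.75, α = 20.5, σ_y = 407.0 → σ = 92.7 MPa, n = 4.39
Smallest n: gray cast iron with n = 0.356.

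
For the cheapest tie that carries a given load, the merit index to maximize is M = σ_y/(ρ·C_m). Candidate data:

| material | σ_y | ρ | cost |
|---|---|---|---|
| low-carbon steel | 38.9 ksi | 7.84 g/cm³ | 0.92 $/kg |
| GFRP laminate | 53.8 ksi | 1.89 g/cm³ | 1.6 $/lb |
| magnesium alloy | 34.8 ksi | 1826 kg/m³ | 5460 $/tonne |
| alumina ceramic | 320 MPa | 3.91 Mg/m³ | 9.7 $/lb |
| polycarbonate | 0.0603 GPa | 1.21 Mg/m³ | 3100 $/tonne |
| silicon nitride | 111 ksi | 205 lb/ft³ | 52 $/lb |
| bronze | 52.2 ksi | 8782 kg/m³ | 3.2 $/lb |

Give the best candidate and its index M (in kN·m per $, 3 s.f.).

In SI units:
  low-carbon steel: σ_y = 268.2 MPa, ρ = 7840 kg/m³, cost = 0.9200 $/kg
  GFRP laminate: σ_y = 370.9 MPa, ρ = 1890 kg/m³, cost = 3.527 $/kg
  magnesium alloy: σ_y = 239.9 MPa, ρ = 1826 kg/m³, cost = 5.460 $/kg
  alumina ceramic: σ_y = 320.0 MPa, ρ = 3910 kg/m³, cost = 21.38 $/kg
  polycarbonate: σ_y = 60.30 MPa, ρ = 1210 kg/m³, cost = 3.100 $/kg
  silicon nitride: σ_y = 765.3 MPa, ρ = 3284 kg/m³, cost = 114.6 $/kg
  bronze: σ_y = 359.9 MPa, ρ = 8782 kg/m³, cost = 7.055 $/kg
  GFRP laminate: M = 55.6 kN·m per $
  low-carbon steel: M = 37.2 kN·m per $
  magnesium alloy: M = 24.1 kN·m per $
  polycarbonate: M = 16.1 kN·m per $
  bronze: M = 5.81 kN·m per $
  alumina ceramic: M = 3.83 kN·m per $
  silicon nitride: M = 2.03 kN·m per $
Highest index: GFRP laminate.

GFRP laminate, M = 55.6 kN·m per $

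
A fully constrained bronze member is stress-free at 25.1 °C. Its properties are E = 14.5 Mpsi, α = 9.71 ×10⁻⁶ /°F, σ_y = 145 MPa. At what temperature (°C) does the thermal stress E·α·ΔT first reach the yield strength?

E = 14.5 Mpsi = 99.97 GPa.
α = 9.71×10⁻⁶/°F × 9/5 = 17.5×10⁻⁶/K.
E·α·ΔT = 145.0 MPa ⇒ ΔT = 145.0 / (99.97×10³ × 17.5×10⁻⁶) = 82.98 K.
T = 25.1 + 82.98 = 108.1 °C.

108 °C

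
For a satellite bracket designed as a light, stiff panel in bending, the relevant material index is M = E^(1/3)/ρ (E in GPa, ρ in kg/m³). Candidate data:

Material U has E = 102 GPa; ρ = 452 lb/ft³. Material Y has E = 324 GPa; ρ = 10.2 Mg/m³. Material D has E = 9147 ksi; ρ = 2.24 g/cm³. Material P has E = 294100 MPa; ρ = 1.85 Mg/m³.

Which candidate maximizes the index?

material P

Convert each candidate to consistent units, then evaluate M:
  material U: E = 102.0 GPa, ρ = 7240 kg/m³
  material Y: E = 324.0 GPa, ρ = 10200 kg/m³
  material D: E = 63.07 GPa, ρ = 2240 kg/m³
  material P: E = 294.1 GPa, ρ = 1850 kg/m³
  material P: M = 3.59×10⁻³
  material D: M = 1.78×10⁻³
  material Y: M = 0.673×10⁻³
  material U: M = 0.645×10⁻³
Material P has the largest M.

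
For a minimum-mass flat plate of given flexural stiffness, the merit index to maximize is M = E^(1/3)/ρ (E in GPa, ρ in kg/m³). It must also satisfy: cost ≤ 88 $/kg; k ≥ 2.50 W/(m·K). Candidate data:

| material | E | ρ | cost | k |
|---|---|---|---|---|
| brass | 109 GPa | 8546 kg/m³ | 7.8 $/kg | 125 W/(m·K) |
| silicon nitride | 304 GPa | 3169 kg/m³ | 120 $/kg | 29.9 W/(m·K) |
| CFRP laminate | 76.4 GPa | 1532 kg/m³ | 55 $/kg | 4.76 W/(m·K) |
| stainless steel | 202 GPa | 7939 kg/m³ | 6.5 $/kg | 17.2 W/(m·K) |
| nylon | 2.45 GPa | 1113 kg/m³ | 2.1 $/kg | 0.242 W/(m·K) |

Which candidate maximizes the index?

Screen on constraints: cost ≤ 88 $/kg; k ≥ 2.50 W/(m·K). Survivors: brass, CFRP laminate, stainless steel.
Per-candidate index values:
  CFRP laminate: M = 2.77×10⁻³
  stainless steel: M = 0.739×10⁻³
  brass: M = 0.559×10⁻³
CFRP laminate has the largest M.

CFRP laminate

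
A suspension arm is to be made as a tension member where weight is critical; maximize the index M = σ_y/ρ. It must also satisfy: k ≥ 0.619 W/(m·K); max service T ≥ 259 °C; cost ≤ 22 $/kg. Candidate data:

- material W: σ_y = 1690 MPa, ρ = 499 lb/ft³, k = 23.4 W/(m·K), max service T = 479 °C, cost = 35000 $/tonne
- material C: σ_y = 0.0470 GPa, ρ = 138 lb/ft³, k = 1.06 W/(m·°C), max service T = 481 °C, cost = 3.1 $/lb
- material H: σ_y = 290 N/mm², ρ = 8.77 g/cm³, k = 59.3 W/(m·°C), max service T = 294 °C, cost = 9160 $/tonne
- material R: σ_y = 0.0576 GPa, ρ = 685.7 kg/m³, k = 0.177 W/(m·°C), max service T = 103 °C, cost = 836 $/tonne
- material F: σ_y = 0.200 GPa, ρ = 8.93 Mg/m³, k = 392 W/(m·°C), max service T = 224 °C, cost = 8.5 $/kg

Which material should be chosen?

Screen on constraints: k ≥ 0.619 W/(m·K); max service T ≥ 259 °C; cost ≤ 22 $/kg. Survivors: material C, material H.
Putting every candidate on a common basis:
  material C: σ_y = 47.00 MPa, ρ = 2211 kg/m³
  material H: σ_y = 290.0 MPa, ρ = 8770 kg/m³
  material H: M = 33.1 kN·m/kg
  material C: M = 21.3 kN·m/kg
Material H has the largest M.

material H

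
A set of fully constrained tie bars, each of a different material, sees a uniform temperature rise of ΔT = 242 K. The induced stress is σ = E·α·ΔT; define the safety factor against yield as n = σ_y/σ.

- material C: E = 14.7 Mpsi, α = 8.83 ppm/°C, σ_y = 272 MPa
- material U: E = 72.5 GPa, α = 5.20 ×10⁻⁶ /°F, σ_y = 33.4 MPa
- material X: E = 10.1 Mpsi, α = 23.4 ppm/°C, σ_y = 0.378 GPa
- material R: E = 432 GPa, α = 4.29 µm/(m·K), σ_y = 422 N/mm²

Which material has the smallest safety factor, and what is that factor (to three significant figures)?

material U, n = 0.203

In consistent units (E in GPa, α in ×10⁻⁶/K, σ_y in MPa):
  material C: E = 101.4, α = 8.83, σ_y = 272.0 → σ = 217 MPa, n = 1.26
  material U: E = 72.50, α = 9.36, σ_y = 33.40 → σ = 164 MPa, n = 0.203
  material X: E = 69.64, α = 23.4, σ_y = 378.0 → σ = 394 MPa, n = 0.959
  material R: E = 432.0, α = 4.29, σ_y = 422.0 → σ = 448 MPa, n = 0.941
Smallest n: material U with n = 0.203.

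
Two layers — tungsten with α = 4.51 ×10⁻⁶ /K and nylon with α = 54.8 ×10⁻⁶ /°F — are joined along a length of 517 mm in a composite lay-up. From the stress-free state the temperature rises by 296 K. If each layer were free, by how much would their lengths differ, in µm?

nylon: α = 54.8×10⁻⁶/°F × 9/5 = 98.6×10⁻⁶/K.
Δα = |4.51 − 98.6|×10⁻⁶/K = 94.1×10⁻⁶/K.
ΔL_mismatch = Δα·L·ΔT = 94.1×10⁻⁶ × 517.0 mm × 296.0 K = 14400 µm.

14400 µm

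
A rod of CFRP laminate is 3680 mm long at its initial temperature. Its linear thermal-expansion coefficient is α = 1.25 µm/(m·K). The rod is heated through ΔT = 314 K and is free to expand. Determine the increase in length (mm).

1.44 mm

ΔL = α·L₀·ΔT = 1.25×10⁻⁶ × 3680 mm × 314.0 K = 1.44 mm.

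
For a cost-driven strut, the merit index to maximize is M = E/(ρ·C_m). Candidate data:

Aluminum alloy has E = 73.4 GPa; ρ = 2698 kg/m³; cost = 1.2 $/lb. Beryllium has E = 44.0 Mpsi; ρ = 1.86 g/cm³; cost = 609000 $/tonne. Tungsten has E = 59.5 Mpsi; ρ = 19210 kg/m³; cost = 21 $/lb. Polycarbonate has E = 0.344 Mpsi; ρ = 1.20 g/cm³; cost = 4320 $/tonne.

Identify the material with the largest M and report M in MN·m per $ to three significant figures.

Normalizing units and computing the index:
  aluminum alloy: E = 73.40 GPa, ρ = 2698 kg/m³, cost = 2.646 $/kg
  beryllium: E = 303.4 GPa, ρ = 1860 kg/m³, cost = 609.0 $/kg
  tungsten: E = 410.2 GPa, ρ = 19210 kg/m³, cost = 46.30 $/kg
  polycarbonate: E = 2.372 GPa, ρ = 1200 kg/m³, cost = 4.320 $/kg
  aluminum alloy: M = 10.3 MN·m per $
  tungsten: M = 0.461 MN·m per $
  polycarbonate: M = 0.458 MN·m per $
  beryllium: M = 0.268 MN·m per $
The maximum is for aluminum alloy.

aluminum alloy, M = 10.3 MN·m per $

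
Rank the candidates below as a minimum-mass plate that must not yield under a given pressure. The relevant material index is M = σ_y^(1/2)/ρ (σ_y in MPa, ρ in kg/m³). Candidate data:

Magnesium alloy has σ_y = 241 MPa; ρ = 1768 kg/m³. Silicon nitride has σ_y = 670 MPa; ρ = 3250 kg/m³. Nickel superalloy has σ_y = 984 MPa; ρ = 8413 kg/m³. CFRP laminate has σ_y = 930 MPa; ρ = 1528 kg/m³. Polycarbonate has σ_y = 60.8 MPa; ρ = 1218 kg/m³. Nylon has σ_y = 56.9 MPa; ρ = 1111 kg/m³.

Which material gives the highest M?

CFRP laminate

Per-candidate index values:
  CFRP laminate: M = 20.0×10⁻³
  magnesium alloy: M = 8.78×10⁻³
  silicon nitride: M = 7.96×10⁻³
  nylon: M = 6.79×10⁻³
  polycarbonate: M = 6.40×10⁻³
  nickel superalloy: M = 3.73×10⁻³
CFRP laminate has the largest M.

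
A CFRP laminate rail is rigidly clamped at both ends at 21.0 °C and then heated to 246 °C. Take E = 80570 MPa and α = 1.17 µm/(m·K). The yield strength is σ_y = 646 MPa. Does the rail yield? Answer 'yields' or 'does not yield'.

E = 80570 MPa = 80.57 GPa.
ΔT = 225.0 K. Constrained thermal stress σ = E·α·ΔT = 80.57×10³ MPa × 1.17×10⁻⁶ × 225.0 = 21.2 MPa (compressive).
Compare to σ_y = 646 MPa: σ < σ_y, so it does not yield.

does not yield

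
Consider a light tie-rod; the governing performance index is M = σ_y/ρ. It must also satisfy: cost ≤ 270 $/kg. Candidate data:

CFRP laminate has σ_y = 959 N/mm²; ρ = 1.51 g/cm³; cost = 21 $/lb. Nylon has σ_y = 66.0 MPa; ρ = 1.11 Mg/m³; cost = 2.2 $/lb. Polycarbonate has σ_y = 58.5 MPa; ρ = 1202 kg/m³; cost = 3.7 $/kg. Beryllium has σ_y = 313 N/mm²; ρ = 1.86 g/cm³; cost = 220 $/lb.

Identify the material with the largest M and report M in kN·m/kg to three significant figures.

CFRP laminate, M = 635 kN·m/kg

Screen on constraints: cost ≤ 270 $/kg. Survivors: CFRP laminate, nylon, polycarbonate.
After converting to SI:
  CFRP laminate: σ_y = 959.0 MPa, ρ = 1510 kg/m³
  nylon: σ_y = 66.00 MPa, ρ = 1110 kg/m³
  polycarbonate: σ_y = 58.50 MPa, ρ = 1202 kg/m³
  CFRP laminate: M = 635 kN·m/kg
  nylon: M = 59.5 kN·m/kg
  polycarbonate: M = 48.7 kN·m/kg
Highest index: CFRP laminate.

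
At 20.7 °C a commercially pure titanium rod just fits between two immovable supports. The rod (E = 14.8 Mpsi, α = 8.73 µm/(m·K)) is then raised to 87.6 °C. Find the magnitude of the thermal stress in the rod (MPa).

E = 14.8 Mpsi = 102.0 GPa.
ΔT = 66.90 K. Constrained thermal stress σ = E·α·ΔT = 102.0×10³ MPa × 8.73×10⁻⁶ × 66.90 = 59.6 MPa (compressive).

59.6 MPa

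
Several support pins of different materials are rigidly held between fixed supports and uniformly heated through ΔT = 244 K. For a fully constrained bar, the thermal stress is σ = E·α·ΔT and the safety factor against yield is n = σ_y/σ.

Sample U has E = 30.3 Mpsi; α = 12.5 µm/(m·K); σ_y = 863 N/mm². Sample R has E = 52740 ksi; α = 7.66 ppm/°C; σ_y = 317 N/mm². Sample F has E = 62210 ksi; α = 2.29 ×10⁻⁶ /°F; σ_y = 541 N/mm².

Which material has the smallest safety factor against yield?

In consistent units (E in GPa, α in ×10⁻⁶/K, σ_y in MPa):
  sample U: E = 208.9, α = 12.5, σ_y = 863.0 → σ = 637 MPa, n = 1.35
  sample R: E = 363.6, α = 7.66, σ_y = 317.0 → σ = 680 MPa, n = 0.466
  sample F: E = 428.9, α = 4.12, σ_y = 541.0 → σ = 431 MPa, n = 1.25
Smallest n: sample R with n = 0.466.

sample R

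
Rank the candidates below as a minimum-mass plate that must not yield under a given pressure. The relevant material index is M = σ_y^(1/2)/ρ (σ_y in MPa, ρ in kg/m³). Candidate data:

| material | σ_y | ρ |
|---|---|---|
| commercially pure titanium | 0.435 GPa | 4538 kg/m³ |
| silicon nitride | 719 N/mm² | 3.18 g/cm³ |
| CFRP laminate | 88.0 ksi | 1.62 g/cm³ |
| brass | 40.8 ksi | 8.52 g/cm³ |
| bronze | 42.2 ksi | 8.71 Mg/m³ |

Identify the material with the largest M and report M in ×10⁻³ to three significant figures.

CFRP laminate, M = 15.2×10⁻³

In SI units:
  commercially pure titanium: σ_y = 435.0 MPa, ρ = 4538 kg/m³
  silicon nitride: σ_y = 719.0 MPa, ρ = 3180 kg/m³
  CFRP laminate: σ_y = 606.7 MPa, ρ = 1620 kg/m³
  brass: σ_y = 281.3 MPa, ρ = 8520 kg/m³
  bronze: σ_y = 291.0 MPa, ρ = 8710 kg/m³
  CFRP laminate: M = 15.2×10⁻³
  silicon nitride: M = 8.43×10⁻³
  commercially pure titanium: M = 4.60×10⁻³
  brass: M = 1.97×10⁻³
  bronze: M = 1.96×10⁻³
CFRP laminate ranks first.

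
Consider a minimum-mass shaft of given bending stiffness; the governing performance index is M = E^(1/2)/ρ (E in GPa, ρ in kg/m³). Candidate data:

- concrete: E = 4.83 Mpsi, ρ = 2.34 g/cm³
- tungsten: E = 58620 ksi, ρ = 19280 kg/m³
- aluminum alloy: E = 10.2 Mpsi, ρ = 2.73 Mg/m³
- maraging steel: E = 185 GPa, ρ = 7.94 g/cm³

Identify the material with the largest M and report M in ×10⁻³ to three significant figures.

aluminum alloy, M = 3.07×10⁻³

In SI units:
  concrete: E = 33.30 GPa, ρ = 2340 kg/m³
  tungsten: E = 404.2 GPa, ρ = 19280 kg/m³
  aluminum alloy: E = 70.33 GPa, ρ = 2730 kg/m³
  maraging steel: E = 185.0 GPa, ρ = 7940 kg/m³
  aluminum alloy: M = 3.07×10⁻³
  concrete: M = 2.47×10⁻³
  maraging steel: M = 1.71×10⁻³
  tungsten: M = 1.04×10⁻³
Highest index: aluminum alloy.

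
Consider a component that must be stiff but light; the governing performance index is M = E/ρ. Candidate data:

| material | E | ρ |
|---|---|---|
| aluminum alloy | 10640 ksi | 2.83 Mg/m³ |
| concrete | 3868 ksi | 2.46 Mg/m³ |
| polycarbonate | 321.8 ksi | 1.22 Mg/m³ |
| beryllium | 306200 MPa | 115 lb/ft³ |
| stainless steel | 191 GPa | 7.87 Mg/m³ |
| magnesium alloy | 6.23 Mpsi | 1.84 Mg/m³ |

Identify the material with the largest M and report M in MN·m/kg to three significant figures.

In SI units:
  aluminum alloy: E = 73.36 GPa, ρ = 2830 kg/m³
  concrete: E = 26.67 GPa, ρ = 2460 kg/m³
  polycarbonate: E = 2.219 GPa, ρ = 1220 kg/m³
  beryllium: E = 306.2 GPa, ρ = 1842 kg/m³
  stainless steel: E = 191.0 GPa, ρ = 7870 kg/m³
  magnesium alloy: E = 42.95 GPa, ρ = 1840 kg/m³
  beryllium: M = 166 MN·m/kg
  aluminum alloy: M = 25.9 MN·m/kg
  stainless steel: M = 24.3 MN·m/kg
  magnesium alloy: M = 23.3 MN·m/kg
  concrete: M = 10.8 MN·m/kg
  polycarbonate: M = 1.82 MN·m/kg
Beryllium ranks first.

beryllium, M = 166 MN·m/kg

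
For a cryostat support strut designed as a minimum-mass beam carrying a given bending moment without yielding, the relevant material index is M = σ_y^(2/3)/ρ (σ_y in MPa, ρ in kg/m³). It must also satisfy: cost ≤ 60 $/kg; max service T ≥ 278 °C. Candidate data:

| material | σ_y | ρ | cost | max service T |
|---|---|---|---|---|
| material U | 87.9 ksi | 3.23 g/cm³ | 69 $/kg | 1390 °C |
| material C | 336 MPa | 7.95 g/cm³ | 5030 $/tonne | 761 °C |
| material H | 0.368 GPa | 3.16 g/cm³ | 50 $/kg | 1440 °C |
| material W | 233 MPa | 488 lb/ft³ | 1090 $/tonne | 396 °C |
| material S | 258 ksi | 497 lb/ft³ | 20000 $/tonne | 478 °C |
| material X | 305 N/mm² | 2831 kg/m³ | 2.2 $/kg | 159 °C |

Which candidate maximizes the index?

material S

Screen on constraints: cost ≤ 60 $/kg; max service T ≥ 278 °C. Survivors: material C, material H, material W, material S.
After converting to SI:
  material C: σ_y = 336.0 MPa, ρ = 7950 kg/m³
  material H: σ_y = 368.0 MPa, ρ = 3160 kg/m³
  material W: σ_y = 233.0 MPa, ρ = 7817 kg/m³
  material S: σ_y = 1779 MPa, ρ = 7961 kg/m³
  material S: M = 18.4×10⁻³
  material H: M = 16.3×10⁻³
  material C: M = 6.08×10⁻³
  material W: M = 4.84×10⁻³
Material S ranks first.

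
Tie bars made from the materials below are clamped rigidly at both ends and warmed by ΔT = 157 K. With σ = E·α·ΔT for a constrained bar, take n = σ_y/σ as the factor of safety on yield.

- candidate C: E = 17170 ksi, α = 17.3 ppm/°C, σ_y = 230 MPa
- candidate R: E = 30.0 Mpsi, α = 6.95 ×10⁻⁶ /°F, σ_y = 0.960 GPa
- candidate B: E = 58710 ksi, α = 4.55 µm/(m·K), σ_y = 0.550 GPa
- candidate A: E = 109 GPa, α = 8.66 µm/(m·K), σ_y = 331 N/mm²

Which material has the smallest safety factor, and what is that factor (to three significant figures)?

candidate C, n = 0.715

Converting E to GPa, α to ×10⁻⁶/K, σ_y to MPa, then σ and n for each:
  candidate C: E = 118.4, α = 17.3, σ_y = 230.0 → σ = 322 MPa, n = 0.715
  candidate R: E = 206.8, α = 12.5, σ_y = 960.0 → σ = 406 MPa, n = 2.36
  candidate B: E = 404.8, α = 4.55, σ_y = 550.0 → σ = 289 MPa, n = 1.90
  candidate A: E = 109.0, α = 8.66, σ_y = 331.0 → σ = 148 MPa, n = 2.23
The minimum is candidate C at n = 0.715.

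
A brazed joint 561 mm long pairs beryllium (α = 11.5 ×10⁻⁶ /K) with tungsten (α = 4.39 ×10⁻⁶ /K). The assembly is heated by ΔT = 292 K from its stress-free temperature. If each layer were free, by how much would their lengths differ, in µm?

1160 µm

Δα = |11.5 − 4.39|×10⁻⁶/K = 7.11×10⁻⁶/K.
ΔL_mismatch = Δα·L·ΔT = 7.11×10⁻⁶ × 561.0 mm × 292.0 K = 1160 µm.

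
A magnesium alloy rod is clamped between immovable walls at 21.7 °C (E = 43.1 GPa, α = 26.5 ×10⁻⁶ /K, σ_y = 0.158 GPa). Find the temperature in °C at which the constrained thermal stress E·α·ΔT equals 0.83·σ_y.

137 °C

σ_y = 0.158 GPa = 158.0 MPa.
E·α·ΔT = 131.1 MPa ⇒ ΔT = 131.1 / (43.10×10³ × 26.5×10⁻⁶) = 114.8 K.
T = 21.7 + 114.8 = 136.5 °C.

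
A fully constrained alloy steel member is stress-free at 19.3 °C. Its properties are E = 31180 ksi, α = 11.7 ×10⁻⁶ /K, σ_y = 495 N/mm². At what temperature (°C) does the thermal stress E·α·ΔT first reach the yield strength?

E = 31180 ksi = 215.0 GPa.
σ_y = 495 N/mm² = 495.0 MPa.
E·α·ΔT = 495.0 MPa ⇒ ΔT = 495.0 / (215.0×10³ × 11.7×10⁻⁶) = 196.8 K.
T = 19.3 + 196.8 = 216.1 °C.

216 °C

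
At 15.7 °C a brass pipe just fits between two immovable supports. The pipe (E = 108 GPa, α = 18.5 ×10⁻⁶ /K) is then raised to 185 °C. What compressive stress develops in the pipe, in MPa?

338 MPa

ΔT = 169.3 K. Constrained thermal stress σ = E·α·ΔT = 108.0×10³ MPa × 18.5×10⁻⁶ × 169.3 = 338 MPa (compressive).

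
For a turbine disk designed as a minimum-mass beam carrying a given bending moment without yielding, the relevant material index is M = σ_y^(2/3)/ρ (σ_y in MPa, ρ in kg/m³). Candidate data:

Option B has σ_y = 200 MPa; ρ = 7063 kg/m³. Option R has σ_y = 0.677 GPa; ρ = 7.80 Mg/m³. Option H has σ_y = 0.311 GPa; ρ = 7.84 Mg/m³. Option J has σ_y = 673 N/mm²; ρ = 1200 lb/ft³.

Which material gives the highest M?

option R

After converting to SI:
  option B: σ_y = 200.0 MPa, ρ = 7063 kg/m³
  option R: σ_y = 677.0 MPa, ρ = 7800 kg/m³
  option H: σ_y = 311.0 MPa, ρ = 7840 kg/m³
  option J: σ_y = 673.0 MPa, ρ = 19220 kg/m³
  option R: M = 9.88×10⁻³
  option H: M = 5.85×10⁻³
  option B: M = 4.84×10⁻³
  option J: M = 4.00×10⁻³
Option R ranks first.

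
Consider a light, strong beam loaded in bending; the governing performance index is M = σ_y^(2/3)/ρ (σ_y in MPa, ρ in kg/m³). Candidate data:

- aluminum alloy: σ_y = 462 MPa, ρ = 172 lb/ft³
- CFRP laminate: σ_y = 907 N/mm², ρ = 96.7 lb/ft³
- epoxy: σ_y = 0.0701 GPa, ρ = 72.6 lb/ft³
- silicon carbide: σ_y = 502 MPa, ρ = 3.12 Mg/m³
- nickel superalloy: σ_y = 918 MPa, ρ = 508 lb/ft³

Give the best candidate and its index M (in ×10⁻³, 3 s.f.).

CFRP laminate, M = 60.5×10⁻³

Putting every candidate on a common basis:
  aluminum alloy: σ_y = 462.0 MPa, ρ = 2755 kg/m³
  CFRP laminate: σ_y = 907.0 MPa, ρ = 1549 kg/m³
  epoxy: σ_y = 70.10 MPa, ρ = 1163 kg/m³
  silicon carbide: σ_y = 502.0 MPa, ρ = 3120 kg/m³
  nickel superalloy: σ_y = 918.0 MPa, ρ = 8137 kg/m³
  CFRP laminate: M = 60.5×10⁻³
  aluminum alloy: M = 21.7×10⁻³
  silicon carbide: M = 20.2×10⁻³
  epoxy: M = 14.6×10⁻³
  nickel superalloy: M = 11.6×10⁻³
CFRP laminate has the largest M.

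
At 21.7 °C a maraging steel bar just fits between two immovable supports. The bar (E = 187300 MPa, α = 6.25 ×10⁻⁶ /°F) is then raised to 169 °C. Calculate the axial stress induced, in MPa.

310 MPa

E = 187300 MPa = 187.3 GPa.
α = 6.25×10⁻⁶/°F × 9/5 = 11.2×10⁻⁶/K.
ΔT = 147.3 K. Constrained thermal stress σ = E·α·ΔT = 187.3×10³ MPa × 11.2×10⁻⁶ × 147.3 = 310 MPa (compressive).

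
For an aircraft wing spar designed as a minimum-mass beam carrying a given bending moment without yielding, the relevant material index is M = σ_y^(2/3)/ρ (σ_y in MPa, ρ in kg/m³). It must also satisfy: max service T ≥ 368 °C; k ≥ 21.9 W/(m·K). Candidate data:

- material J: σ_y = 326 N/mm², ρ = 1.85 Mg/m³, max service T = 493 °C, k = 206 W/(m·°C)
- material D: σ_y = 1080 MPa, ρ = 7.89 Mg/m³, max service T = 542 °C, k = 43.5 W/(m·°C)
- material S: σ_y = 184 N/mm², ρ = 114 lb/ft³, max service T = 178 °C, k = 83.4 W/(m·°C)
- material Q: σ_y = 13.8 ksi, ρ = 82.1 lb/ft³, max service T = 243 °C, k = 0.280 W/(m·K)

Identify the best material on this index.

material J

Screen on constraints: max service T ≥ 368 °C; k ≥ 21.9 W/(m·K). Survivors: material J, material D.
After converting to SI:
  material J: σ_y = 326.0 MPa, ρ = 1850 kg/m³
  material D: σ_y = 1080 MPa, ρ = 7890 kg/m³
  material J: M = 25.6×10⁻³
  material D: M = 13.3×10⁻³
Material J has the largest M.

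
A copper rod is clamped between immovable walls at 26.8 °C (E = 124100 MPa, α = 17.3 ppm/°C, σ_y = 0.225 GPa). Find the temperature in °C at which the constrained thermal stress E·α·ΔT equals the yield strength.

132 °C

E = 124100 MPa = 124.1 GPa.
σ_y = 0.225 GPa = 225.0 MPa.
E·α·ΔT = 225.0 MPa ⇒ ΔT = 225.0 / (124.1×10³ × 17.3×10⁻⁶) = 104.8 K.
T = 26.8 + 104.8 = 131.6 °C.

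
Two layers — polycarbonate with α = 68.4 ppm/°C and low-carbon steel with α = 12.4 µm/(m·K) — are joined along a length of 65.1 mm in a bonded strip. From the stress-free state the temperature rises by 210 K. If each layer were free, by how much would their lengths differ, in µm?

Δα = |68.4 − 12.4|×10⁻⁶/K = 56.0×10⁻⁶/K.
ΔL_mismatch = Δα·L·ΔT = 56.0×10⁻⁶ × 65.1 mm × 210.0 K = 766 µm.

766 µm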